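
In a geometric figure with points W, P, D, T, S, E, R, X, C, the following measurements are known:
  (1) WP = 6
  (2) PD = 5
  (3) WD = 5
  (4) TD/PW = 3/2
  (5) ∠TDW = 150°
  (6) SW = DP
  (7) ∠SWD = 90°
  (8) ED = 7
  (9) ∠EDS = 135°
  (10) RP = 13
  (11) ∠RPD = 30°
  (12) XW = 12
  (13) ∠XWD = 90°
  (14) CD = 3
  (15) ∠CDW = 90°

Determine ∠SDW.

From the given relations: SW = DP = 5.
Step 1: By the law of cosines on triangle DWS: DS² = 5² + 5² − 2·5·5·cos(90°) = 50, so DS = 5·√2.
Step 2: By the inverse law of cosines on triangle SDW: cos(∠SDW) = ((5·√2)² + 5² − 5²) / (2·5·√2·5) = 50/70.71 = 0.7071, so ∠SDW = 45°.

Therefore, the measure of angle ∠SDW = 45°.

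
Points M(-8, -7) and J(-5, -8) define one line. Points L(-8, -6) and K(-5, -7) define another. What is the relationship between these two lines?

Slope of line 1: m1 = (-8 - -7)/(-5 - -8) = -1/3 = -1/3
Slope of line 2: m2 = (-7 - -6)/(-5 - -8) = -1/3 = -1/3
m1 = m2, so the lines are parallel.

Parallel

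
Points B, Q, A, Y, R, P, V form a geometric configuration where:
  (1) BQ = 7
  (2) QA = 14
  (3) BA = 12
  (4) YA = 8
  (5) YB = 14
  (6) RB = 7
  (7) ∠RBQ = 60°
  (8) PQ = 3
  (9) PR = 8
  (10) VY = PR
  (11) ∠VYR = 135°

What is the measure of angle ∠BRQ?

Step 1: By the law of cosines on triangle RBQ: RQ² = 7² + 7² − 2·7·7·cos(60°) = 49, so RQ = 7.
Step 2: By the inverse law of cosines on triangle BRQ: cos(∠BRQ) = (7² + 7² − 7²) / (2·7·7) = 49/98 = 0.5, so ∠BRQ = 60°.

Therefore, the measure of angle ∠BRQ = 60°.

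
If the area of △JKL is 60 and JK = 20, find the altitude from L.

Area = (1/2) * base * height
height = 2 * Area / base
height = 2 * 60 / 20
height = 120 / 20
height = 6

6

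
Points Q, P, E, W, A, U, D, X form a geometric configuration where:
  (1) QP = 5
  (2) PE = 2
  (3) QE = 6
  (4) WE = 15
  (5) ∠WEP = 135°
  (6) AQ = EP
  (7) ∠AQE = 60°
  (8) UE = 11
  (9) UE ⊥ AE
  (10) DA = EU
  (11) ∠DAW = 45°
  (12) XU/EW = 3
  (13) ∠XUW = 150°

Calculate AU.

From the given relations: AQ = EP = 2.
Step 1: By the law of cosines on triangle EQA: EA² = 6² + 2² − 2·6·2·cos(60°) = 28, so EA = 2·√7.
Step 2: By the law of cosines on triangle AEU: AU² = (2·√7)² + 11² − 2·2·√7·11·cos(90°) = 149, so AU = √149.

Therefore, the length of AU = √149.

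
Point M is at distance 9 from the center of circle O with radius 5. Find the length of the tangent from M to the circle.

Let T be the point of tangency. Then OT ⊥ MT (radius ⊥ tangent).
In right triangle OTM: OM² = OT² + MT²
9² = 5² + MT²
MT² = 56, MT = 2*sqrt(14)

2*sqrt(14)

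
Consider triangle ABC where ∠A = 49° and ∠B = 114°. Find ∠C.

angle C = 180 - 49 - 114 = 17 degrees.

17 degrees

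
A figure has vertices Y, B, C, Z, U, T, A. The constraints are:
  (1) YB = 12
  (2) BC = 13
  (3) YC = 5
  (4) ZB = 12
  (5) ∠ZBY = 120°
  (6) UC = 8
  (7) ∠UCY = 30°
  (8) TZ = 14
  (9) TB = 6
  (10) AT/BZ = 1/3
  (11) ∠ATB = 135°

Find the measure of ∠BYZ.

Step 1: By the law of cosines on triangle YBZ: YZ² = 12² + 12² − 2·12·12·cos(120°) = 432, so YZ = 12·√3.
Step 2: By the inverse law of cosines on triangle BYZ: cos(∠BYZ) = (12² + (12·√3)² − 12²) / (2·12·12·√3) = 432/498.83 = 0.866, so ∠BYZ = 30°.

Therefore, the measure of angle ∠BYZ = 30°.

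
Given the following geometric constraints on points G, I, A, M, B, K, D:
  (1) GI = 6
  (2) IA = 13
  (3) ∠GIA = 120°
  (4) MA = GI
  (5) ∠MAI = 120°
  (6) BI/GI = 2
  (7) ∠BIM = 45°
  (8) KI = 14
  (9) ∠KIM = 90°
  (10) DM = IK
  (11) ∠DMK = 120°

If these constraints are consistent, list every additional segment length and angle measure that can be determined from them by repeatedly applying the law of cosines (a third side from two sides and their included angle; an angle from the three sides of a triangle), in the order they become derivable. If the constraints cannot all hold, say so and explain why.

The constraints are consistent. Derivable facts, in order:
After 1 step:
- GA ≈ 16.82
- IM ≈ 16.82
After 2 steps:
- MB ≈ 11.9
- MK ≈ 21.89
- ∠AGI = 42.01°
- ∠AIM = 17.99°
- ∠AMI = 42.01°
- ∠GAI = 17.99°
After 3 steps:
- KD ≈ 31.33
- ∠BMI = 45.5°
- ∠IBM = 89.5°
- ∠IKM = 50.23°
- ∠IMK = 39.77°
After 4 steps:
- ∠DKM = 22.77°
- ∠KDM = 37.23°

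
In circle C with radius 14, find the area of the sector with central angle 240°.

Sector area = π(14²)(2/3) = 392*pi/3

392*pi/3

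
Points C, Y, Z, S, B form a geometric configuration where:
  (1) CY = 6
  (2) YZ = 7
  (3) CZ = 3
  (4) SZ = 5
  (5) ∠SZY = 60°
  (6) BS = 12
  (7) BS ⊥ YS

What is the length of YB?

Step 1: By the law of cosines on triangle SZY: SY² = 5² + 7² − 2·5·7·cos(60°) = 39, so SY = √39.
Step 2: By the law of cosines on triangle YSB: YB² = √39² + 12² − 2·√39·12·cos(90°) = 183, so YB = √183.

Therefore, the length of YB = √183.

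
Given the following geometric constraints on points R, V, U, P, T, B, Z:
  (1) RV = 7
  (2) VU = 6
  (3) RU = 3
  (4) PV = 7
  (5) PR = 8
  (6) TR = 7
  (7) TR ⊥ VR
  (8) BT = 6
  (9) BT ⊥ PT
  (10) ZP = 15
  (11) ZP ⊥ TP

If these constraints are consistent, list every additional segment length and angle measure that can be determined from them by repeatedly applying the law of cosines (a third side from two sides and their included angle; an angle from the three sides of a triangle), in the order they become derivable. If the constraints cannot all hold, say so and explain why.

The constraints are consistent. Derivable facts, in order:
After 1 step:
- VT = 7·√2
- ∠PRV = 55.15°
- ∠PVR = 69.7°
- ∠RPV = 55.15°
- ∠RUV = 96.38°
- ∠RVU = 25.21°
- ∠URV = 58.41°
After 2 steps:
- ∠RTV = 45°
- ∠RVT = 45°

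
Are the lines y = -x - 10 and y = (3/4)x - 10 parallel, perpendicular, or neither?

Slope of line 1: m1 = -1
Slope of line 2: m2 = 3/4
m1 != m2 and m1*m2 = -3/4 != -1. Neither.

Neither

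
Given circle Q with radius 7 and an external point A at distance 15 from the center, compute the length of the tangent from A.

Let T be the point of tangency. Then QT ⊥ AT (radius ⊥ tangent).
In right triangle QTA: QA² = QT² + AT²
15² = 7² + AT²
AT² = 176, AT = 4*sqrt(11)

4*sqrt(11)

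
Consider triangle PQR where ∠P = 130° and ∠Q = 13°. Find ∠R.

Let angle R = x. Then 130 + 13 + x = 180.
x = 180 - 143 = 37 degrees.

37 degrees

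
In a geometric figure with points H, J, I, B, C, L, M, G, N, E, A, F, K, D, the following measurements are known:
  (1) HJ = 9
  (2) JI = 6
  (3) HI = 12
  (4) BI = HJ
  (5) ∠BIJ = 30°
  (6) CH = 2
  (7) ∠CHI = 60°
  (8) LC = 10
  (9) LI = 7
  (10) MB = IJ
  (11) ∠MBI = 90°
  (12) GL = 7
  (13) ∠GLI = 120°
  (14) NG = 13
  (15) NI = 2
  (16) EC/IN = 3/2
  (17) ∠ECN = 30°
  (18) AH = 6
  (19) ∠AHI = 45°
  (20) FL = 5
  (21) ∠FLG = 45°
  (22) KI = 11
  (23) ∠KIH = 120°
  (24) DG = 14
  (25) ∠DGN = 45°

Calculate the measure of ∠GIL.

Step 1: By the law of cosines on triangle ILG: IG² = 7² + 7² − 2·7·7·cos(120°) = 147, so IG = 7·√3.
Step 2: By the inverse law of cosines on triangle GIL: cos(∠GIL) = ((7·√3)² + 7² − 7²) / (2·7·√3·7) = 147/169.74 = 0.866, so ∠GIL = 30°.

Therefore, the measure of angle ∠GIL = 30°.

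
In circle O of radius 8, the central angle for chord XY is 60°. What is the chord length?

Chord length = 2r sin(θ/2)
= 2 × 8 × sin(60°/2)
= 2 × 8 × sin(30°)
= 8

8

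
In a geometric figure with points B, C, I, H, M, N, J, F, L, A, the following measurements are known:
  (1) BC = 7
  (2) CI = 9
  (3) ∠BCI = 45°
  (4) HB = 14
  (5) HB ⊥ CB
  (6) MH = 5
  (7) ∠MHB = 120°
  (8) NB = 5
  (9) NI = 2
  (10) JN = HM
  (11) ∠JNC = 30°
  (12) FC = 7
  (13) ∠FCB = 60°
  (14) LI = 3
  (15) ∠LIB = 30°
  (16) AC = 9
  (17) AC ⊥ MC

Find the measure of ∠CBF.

Step 1: By the law of cosines on triangle BCF: BF² = 7² + 7² − 2·7·7·cos(60°) = 49, so BF = 7.
Step 2: By the inverse law of cosines on triangle CBF: cos(∠CBF) = (7² + 7² − 7²) / (2·7·7) = 49/98 = 0.5, so ∠CBF = 60°.

Therefore, the measure of angle ∠CBF = 60°.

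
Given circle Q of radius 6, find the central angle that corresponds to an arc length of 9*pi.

The full circumference is 2πr = 12*pi.
The arc is 9*pi / 12*pi = 3/4 of the full circle.
So the central angle = 3/4 × 360° = 270°.

270°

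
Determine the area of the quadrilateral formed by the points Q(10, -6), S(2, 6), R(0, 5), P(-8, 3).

Shoelace: sum of cross terms = 140, Area = (1/2)|140| = 70

70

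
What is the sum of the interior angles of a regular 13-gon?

The sum of interior angles of an n-sided polygon is (n - 2) * 180.
For n = 13: (13 - 2) * 180 = 11 * 180 = 1980 degrees.

1980 degrees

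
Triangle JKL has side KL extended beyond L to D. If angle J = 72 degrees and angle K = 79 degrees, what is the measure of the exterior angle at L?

The interior angle at L is 180 - 72 - 79 = 29 degrees.
The exterior angle and interior angle at L are supplementary:
Exterior angle = 180 - 29 = 151 degrees.

151 degrees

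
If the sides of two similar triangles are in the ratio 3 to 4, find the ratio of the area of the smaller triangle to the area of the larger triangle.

Area ratio = (side ratio)^2 = (3/4)^2 = 9:16.

9:16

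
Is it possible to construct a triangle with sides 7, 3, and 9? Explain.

Sort the sides: 3, 7, 9.
It suffices to check that the sum of the two smallest exceeds the largest:
3 + 7 = 10 > 9. ✓
Yes, a valid triangle can be formed.

Yes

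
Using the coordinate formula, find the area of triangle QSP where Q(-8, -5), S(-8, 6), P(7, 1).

Using the Shoelace formula for a triangle:
Area = (1/2)|x0(y1 - y2) + x1(y2 - y0) + x2(y0 - y1)|
Area = (1/2)|-8(6 - 1) + -8(1 - -5) + 7(-5 - 6)|
Area = (1/2)|-40 + -48 + -77|
Area = (1/2)|-165|
Area = (1/2)(165)
Area = 165/2

165/2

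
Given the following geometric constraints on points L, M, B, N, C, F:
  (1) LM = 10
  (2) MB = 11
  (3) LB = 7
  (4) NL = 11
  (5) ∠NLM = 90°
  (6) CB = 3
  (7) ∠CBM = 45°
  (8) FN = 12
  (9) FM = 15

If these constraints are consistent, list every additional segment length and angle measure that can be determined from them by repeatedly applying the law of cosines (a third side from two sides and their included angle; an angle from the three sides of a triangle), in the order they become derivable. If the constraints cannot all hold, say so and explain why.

The constraints are consistent. Derivable facts, in order:
After 1 step:
- MC ≈ 9.13
- MN ≈ 14.87
- ∠BLM = 78.46°
- ∠BML = 38.57°
- ∠LBM = 62.96°
After 2 steps:
- ∠BCM = 121.56°
- ∠BMC = 13.44°
- ∠FMN = 47.38°
- ∠FNM = 66.9°
- ∠LMN = 47.73°
- ∠LNM = 42.27°
- ∠MFN = 65.73°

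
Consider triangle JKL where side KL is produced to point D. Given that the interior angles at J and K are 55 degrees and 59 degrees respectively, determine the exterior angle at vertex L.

Exterior angle = 55 + 59 = 114 degrees (exterior angle theorem).

114 degrees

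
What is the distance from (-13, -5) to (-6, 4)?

d = sqrt((7)^2 + (9)^2) = sqrt(130)

sqrt(130)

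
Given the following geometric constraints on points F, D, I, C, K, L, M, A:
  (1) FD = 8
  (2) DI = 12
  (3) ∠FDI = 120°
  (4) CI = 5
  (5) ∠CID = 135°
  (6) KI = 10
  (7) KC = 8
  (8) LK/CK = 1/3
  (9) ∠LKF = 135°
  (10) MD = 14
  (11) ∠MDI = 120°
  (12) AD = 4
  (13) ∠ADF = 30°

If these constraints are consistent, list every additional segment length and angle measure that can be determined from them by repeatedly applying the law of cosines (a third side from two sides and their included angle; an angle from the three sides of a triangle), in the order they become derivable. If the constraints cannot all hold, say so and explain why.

The constraints are consistent. Derivable facts, in order:
After 1 step:
- DC ≈ 15.93
- FA ≈ 4.96
- FI = 4·√19
- IM = 2·√127
- ∠CIK = 52.41°
- ∠CKI = 29.69°
- ∠ICK = 97.9°
After 2 steps:
- ∠AFD = 23.79°
- ∠CDI = 12.82°
- ∠DAF = 126.21°
- ∠DCI = 32.18°
- ∠DFI = 36.59°
- ∠DIF = 23.41°
- ∠DIM = 32.54°
- ∠DMI = 27.46°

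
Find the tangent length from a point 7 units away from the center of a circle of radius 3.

tangent = √(d² - r²) = √(7² - 3²) = √(49 - 9) = √40 = 2*sqrt(10)

2*sqrt(10)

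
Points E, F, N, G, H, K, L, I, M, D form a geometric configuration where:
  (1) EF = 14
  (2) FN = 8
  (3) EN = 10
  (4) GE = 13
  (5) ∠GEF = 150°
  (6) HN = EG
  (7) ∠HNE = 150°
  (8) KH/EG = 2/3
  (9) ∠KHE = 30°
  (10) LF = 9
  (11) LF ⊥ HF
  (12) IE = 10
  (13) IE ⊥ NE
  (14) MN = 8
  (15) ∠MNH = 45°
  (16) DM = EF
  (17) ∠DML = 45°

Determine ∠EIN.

Step 1: By the law of cosines on triangle IEN: IN² = 10² + 10² − 2·10·10·cos(90°) = 200, so IN = 10·√2.
Step 2: By the inverse law of cosines on triangle EIN: cos(∠EIN) = (10² + (10·√2)² − 10²) / (2·10·10·√2) = 200/282.84 = 0.7071, so ∠EIN = 45°.

Therefore, the measure of angle ∠EIN = 45°.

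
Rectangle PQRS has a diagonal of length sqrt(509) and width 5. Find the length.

Using the Pythagorean theorem: d^2 = a^2 + b^2
b^2 = d^2 - a^2
b^2 = 509 - 25
b^2 = 484
b = sqrt(484) = 22

22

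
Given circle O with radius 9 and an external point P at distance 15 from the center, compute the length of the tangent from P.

The tangent, radius, and line from the external point to the center form a right triangle.
The right angle is where the tangent meets the radius.
By the Pythagorean theorem: tangent² + 9² = 15²
tangent² = 225 - 81 = 144
tangent = 12

12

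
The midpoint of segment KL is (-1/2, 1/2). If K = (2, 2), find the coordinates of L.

Using the midpoint formula: M = ((x1 + x2)/2, (y1 + y2)/2)
We know M = (-1/2, 1/2) and K = (2, 2)
For x: -1/2 = (2 + x2)/2, so x2 = 2*-1/2 - 2 = -3
For y: 1/2 = (2 + y2)/2, so y2 = 2*1/2 - 2 = -1
L = (-3, -1)

(-3, -1)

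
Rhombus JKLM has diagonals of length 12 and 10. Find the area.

Area = (12 * 10) / 2 = 120 / 2 = 60

60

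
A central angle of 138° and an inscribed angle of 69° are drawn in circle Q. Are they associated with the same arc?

By the inscribed angle theorem, if both angles subtend the same arc, the inscribed angle must be half the central angle.
Half of 138° = 69°, which equals the given inscribed angle of 69°.
Therefore, yes, they correspond to the same arc.

Yes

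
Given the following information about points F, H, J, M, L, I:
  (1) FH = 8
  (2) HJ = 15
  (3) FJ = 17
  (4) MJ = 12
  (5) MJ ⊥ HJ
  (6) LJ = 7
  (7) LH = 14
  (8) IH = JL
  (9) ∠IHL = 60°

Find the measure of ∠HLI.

From the given relations: IH = JL = 7.
Step 1: By the law of cosines on triangle LHI: LI² = 14² + 7² − 2·14·7·cos(60°) = 147, so LI = 7·√3.
Step 2: By the inverse law of cosines on triangle HLI: cos(∠HLI) = (14² + (7·√3)² − 7²) / (2·14·7·√3) = 294/339.48 = 0.866, so ∠HLI = 30°.

Therefore, the measure of angle ∠HLI = 30°.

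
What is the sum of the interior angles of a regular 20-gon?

The sum of interior angles of an n-sided polygon is (n - 2) * 180.
For n = 20: (20 - 2) * 180 = 18 * 180 = 3240 degrees.

3240 degrees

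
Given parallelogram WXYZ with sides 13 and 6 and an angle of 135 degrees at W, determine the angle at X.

Opposite sides of a parallelogram are parallel, so consecutive angles form co-interior angles on a transversal.
Co-interior angles sum to 180°, giving angle X = 180 - 135 = 45 degrees.

45 degrees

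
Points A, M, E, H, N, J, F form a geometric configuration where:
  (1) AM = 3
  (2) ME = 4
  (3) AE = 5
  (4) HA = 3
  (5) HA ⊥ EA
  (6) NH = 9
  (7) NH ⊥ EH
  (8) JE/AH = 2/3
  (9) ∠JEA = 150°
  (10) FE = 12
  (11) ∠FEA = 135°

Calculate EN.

Step 1: By the law of cosines on triangle EAH: EH² = 5² + 3² − 2·5·3·cos(90°) = 34, so EH = √34.
Step 2: By the law of cosines on triangle EHN: EN² = √34² + 9² − 2·√34·9·cos(90°) = 115, so EN = √115.

Therefore, the length of EN = √115.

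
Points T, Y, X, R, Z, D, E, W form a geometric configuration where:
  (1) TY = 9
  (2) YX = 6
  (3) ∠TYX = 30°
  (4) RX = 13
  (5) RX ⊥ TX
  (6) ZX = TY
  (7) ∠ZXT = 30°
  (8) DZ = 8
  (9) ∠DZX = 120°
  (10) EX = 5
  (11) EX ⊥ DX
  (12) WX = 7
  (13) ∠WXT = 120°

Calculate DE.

From the given relations: ZX = TY = 9.
Step 1: By the law of cosines on triangle DZX: DX² = 8² + 9² − 2·8·9·cos(120°) = 217, so DX ≈ 14.73.
Step 2: By the law of cosines on triangle DXE: DE² = 14.73² + 5² − 2·14.73·5·cos(90°) = 242, so DE = 11·√2.

Therefore, the length of DE = 11·√2.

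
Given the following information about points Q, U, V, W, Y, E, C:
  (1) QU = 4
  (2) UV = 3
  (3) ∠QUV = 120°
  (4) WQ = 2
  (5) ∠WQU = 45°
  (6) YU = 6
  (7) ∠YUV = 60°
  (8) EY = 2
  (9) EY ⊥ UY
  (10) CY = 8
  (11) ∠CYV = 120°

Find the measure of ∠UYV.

Step 1: By the law of cosines on triangle YUV: YV² = 6² + 3² − 2·6·3·cos(60°) = 27, so YV = 3·√3.
Step 2: By the inverse law of cosines on triangle UYV: cos(∠UYV) = (6² + (3·√3)² − 3²) / (2·6·3·√3) = 54/62.35 = 0.866, so ∠UYV = 30°.

Therefore, the measure of angle ∠UYV = 30°.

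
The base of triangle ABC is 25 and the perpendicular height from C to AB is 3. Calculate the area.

Area = (1/2) * base * height
Area = (1/2) * 25 * 3
Area = 75/2

75/2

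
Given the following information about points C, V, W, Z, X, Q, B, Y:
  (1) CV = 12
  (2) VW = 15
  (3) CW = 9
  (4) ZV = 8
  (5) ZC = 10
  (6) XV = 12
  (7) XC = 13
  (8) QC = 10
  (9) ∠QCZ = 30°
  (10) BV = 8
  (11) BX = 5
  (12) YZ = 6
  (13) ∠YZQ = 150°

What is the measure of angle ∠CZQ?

Step 1: By the law of cosines on triangle ZCQ: ZQ² = 10² + 10² − 2·10·10·cos(30°) = 26.79, so ZQ ≈ 5.18.
Step 2: By the inverse law of cosines on triangle CZQ: cos(∠CZQ) = (10² + 5.18² − 10²) / (2·10·5.18) = 26.79/103.53 = 0.2588, so ∠CZQ = 75°.

Therefore, the measure of angle ∠CZQ = 75°.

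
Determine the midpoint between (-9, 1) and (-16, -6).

M = ((x₁ + x₂)/2, (y₁ + y₂)/2)
= ((-9 + -16)/2, (1 + -6)/2)
= (-25/2, -5/2) = (-25/2, -5/2)

(-25/2, -5/2)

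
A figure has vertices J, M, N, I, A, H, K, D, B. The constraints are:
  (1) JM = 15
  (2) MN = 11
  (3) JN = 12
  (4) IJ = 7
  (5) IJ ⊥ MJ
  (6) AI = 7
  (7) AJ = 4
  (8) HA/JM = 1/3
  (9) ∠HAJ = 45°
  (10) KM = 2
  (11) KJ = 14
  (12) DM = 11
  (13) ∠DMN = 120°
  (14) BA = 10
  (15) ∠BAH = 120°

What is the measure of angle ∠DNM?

Step 1: By the law of cosines on triangle NMD: ND² = 11² + 11² − 2·11·11·cos(120°) = 363, so ND = 11·√3.
Step 2: By the inverse law of cosines on triangle DNM: cos(∠DNM) = ((11·√3)² + 11² − 11²) / (2·11·√3·11) = 363/419.16 = 0.866, so ∠DNM = 30°.

Therefore, the measure of angle ∠DNM = 30°.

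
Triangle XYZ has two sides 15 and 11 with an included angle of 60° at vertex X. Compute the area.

Area = (1/2)(15)(11) sin(60°) = (1/2)(15)(11)(sqrt(3)/2) = 165*sqrt(3)/4

165*sqrt(3)/4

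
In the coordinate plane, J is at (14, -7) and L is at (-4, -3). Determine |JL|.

The horizontal distance is |-4 - 14| = 18 and the vertical distance is |-3 - -7| = 4.
By the Pythagorean theorem, d = sqrt(18^2 + 4^2) = sqrt(340) = 2*sqrt(85).

2*sqrt(85)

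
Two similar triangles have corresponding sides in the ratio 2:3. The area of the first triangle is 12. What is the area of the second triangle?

The ratio of areas of similar triangles = (side ratio)^2.
Side ratio = 2:3, so area ratio = 4:9.
Area of the second triangle / Area of the first triangle = 9/4
Area of the second triangle = 12 * 9/4 = 27

27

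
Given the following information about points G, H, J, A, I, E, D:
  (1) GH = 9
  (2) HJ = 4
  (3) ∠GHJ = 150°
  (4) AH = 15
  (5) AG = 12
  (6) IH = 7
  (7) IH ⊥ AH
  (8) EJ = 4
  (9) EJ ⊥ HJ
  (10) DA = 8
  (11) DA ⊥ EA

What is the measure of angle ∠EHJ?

Step 1: By the law of cosines on triangle HJE: HE² = 4² + 4² − 2·4·4·cos(90°) = 32, so HE = 4·√2.
Step 2: By the inverse law of cosines on triangle EHJ: cos(∠EHJ) = ((4·√2)² + 4² − 4²) / (2·4·√2·4) = 32/45.25 = 0.7071, so ∠EHJ = 45°.

Therefore, the measure of angle ∠EHJ = 45°.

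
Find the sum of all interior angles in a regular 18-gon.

The sum of interior angles of an n-sided polygon is (n - 2) * 180.
For n = 18: (18 - 2) * 180 = 16 * 180 = 2880 degrees.

2880 degrees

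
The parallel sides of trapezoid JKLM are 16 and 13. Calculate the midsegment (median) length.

The midsegment of a trapezoid = (base1 + base2) / 2
midsegment = (16 + 13) / 2
midsegment = 29 / 2
midsegment = 29/2

29/2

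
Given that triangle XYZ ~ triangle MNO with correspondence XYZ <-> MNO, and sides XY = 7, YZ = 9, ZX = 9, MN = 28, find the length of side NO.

k = 28/7 = 4. NO = 4 * 9 = 36.

36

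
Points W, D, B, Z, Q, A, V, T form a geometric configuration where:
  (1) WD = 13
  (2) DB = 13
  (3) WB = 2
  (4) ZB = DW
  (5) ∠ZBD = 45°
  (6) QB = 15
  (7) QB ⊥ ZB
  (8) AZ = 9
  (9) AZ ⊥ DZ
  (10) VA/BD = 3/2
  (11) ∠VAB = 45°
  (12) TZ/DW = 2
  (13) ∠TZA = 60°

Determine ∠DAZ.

From the given relations: ZB = DW = 13.
Step 1: By the law of cosines on triangle ZBD: ZD² = 13² + 13² − 2·13·13·cos(45°) = 99, so ZD ≈ 9.95.
Step 2: By the law of cosines on triangle AZD: AD² = 9² + 9.95² − 2·9·9.95·cos(90°) = 180, so AD ≈ 13.42.
Step 3: By the inverse law of cosines on triangle DAZ: cos(∠DAZ) = (13.42² + 9² − 9.95²) / (2·13.42·9) = 162/241.49 = 0.6708, so ∠DAZ = 47.87°.

Therefore, the measure of angle ∠DAZ = 47.87°.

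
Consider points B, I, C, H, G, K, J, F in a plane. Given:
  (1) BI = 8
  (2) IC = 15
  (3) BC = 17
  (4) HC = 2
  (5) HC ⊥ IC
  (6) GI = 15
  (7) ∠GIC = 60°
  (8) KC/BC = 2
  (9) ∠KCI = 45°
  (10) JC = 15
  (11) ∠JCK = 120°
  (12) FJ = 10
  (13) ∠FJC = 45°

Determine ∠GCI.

Step 1: By the law of cosines on triangle CIG: CG² = 15² + 15² − 2·15·15·cos(60°) = 225, so CG = 15.
Step 2: By the inverse law of cosines on triangle GCI: cos(∠GCI) = (15² + 15² − 15²) / (2·15·15) = 225/450 = 0.5, so ∠GCI = 60°.

Therefore, the measure of angle ∠GCI = 60°.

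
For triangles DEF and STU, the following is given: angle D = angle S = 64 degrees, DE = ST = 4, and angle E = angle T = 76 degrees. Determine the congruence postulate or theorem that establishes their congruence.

The given information matches ASA: Two pairs of corresponding angles and the included side are equal (Angle-Side-Angle).

ASA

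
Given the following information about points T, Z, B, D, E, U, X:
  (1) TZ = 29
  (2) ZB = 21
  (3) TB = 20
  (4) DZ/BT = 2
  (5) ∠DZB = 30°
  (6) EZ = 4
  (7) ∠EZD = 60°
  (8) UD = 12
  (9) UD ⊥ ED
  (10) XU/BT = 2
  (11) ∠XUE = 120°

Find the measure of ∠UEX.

From the given relations: DZ = 2·BT = 2·20 = 40; XU = 2·BT = 2·20 = 40.
Step 1: By the law of cosines on triangle EZD: ED² = 4² + 40² − 2·4·40·cos(60°) = 1456, so ED = 4·√91.
Step 2: By the law of cosines on triangle EDU: EU² = (4·√91)² + 12² − 2·4·√91·12·cos(90°) = 1600, so EU = 40.
Step 3: By the law of cosines on triangle EUX: EX² = 40² + 40² − 2·40·40·cos(120°) = 4800, so EX ≈ 69.28.
Step 4: By the inverse law of cosines on triangle UEX: cos(∠UEX) = (40² + 69.28² − 40²) / (2·40·69.28) = 4800/5542.56 = 0.866, so ∠UEX = 30°.

Therefore, the measure of angle ∠UEX = 30°.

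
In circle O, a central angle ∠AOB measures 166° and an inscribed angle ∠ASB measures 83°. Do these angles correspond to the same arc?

By the inscribed angle theorem, if both angles subtend the same arc, the inscribed angle must be half the central angle.
Half of 166° = 83°, which equals the given inscribed angle of 83°.
Therefore, yes, they correspond to the same arc.

Yes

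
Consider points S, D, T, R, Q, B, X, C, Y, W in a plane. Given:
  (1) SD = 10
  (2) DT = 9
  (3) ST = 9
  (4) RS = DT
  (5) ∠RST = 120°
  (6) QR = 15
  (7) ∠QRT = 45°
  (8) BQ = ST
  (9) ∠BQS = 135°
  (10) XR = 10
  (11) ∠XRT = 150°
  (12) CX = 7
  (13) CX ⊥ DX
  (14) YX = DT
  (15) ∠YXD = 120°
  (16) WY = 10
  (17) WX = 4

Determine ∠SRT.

From the given relations: RS = DT = 9.
Step 1: By the law of cosines on triangle RST: RT² = 9² + 9² − 2·9·9·cos(120°) = 243, so RT = 9·√3.
Step 2: By the inverse law of cosines on triangle SRT: cos(∠SRT) = (9² + (9·√3)² − 9²) / (2·9·9·√3) = 243/280.59 = 0.866, so ∠SRT = 30°.

Therefore, the measure of angle ∠SRT = 30°.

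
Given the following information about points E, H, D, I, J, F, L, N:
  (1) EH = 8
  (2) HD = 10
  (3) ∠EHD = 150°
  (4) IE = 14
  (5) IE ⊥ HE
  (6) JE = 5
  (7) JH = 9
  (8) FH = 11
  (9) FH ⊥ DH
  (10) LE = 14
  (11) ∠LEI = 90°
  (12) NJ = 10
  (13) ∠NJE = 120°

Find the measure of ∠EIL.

Step 1: By the law of cosines on triangle IEL: IL² = 14² + 14² − 2·14·14·cos(90°) = 392, so IL = 14·√2.
Step 2: By the inverse law of cosines on triangle EIL: cos(∠EIL) = (14² + (14·√2)² − 14²) / (2·14·14·√2) = 392/554.37 = 0.7071, so ∠EIL = 45°.

Therefore, the measure of angle ∠EIL = 45°.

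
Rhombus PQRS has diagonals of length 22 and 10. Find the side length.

In a rhombus, the diagonals bisect each other perpendicularly, creating four congruent right triangles.
Each triangle has legs 11 (half of 22) and 5 (half of 10).
The hypotenuse of each right triangle is a side of the rhombus:
side = sqrt(11^2 + 5^2) = sqrt(146)

sqrt(146)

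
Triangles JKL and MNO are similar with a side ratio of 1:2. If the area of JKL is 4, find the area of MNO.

Area ratio = (1/2)^2 = 1/4. Area of MNO = 4 * 4/1 = 16.

16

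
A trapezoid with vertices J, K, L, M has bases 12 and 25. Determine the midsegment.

The midsegment of a trapezoid = (base1 + base2) / 2
midsegment = (12 + 25) / 2
midsegment = 37 / 2
midsegment = 37/2

37/2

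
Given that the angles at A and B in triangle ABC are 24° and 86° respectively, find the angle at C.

The interior angles sum to 180°: angle C = 180 - 24 - 86 = 70°.
The triangle is acute (angles 24°, 86°, 70°).

70 degrees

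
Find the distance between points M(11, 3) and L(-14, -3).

d = sqrt((-14 - 11)^2 + (-3 - 3)^2)
d = sqrt(-25^2 + -6^2)
d = sqrt(625 + 36)
d = sqrt(661)

sqrt(661)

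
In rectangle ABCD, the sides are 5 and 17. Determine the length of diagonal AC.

d = sqrt(5^2 + 17^2) = sqrt(314)

sqrt(314)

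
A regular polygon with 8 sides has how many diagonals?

Each of the 8 vertices connects to 5 non-adjacent vertices via diagonals.
Total connections = 8 × 5 = 40, but each diagonal is counted twice.
Number of diagonals = 40 / 2 = 20.

20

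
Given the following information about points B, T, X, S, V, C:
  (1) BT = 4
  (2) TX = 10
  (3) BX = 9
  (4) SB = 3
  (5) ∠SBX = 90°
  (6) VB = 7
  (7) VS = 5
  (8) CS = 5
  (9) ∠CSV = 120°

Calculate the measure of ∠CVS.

Step 1: By the law of cosines on triangle VSC: VC² = 5² + 5² − 2·5·5·cos(120°) = 75, so VC = 5·√3.
Step 2: By the inverse law of cosines on triangle CVS: cos(∠CVS) = ((5·√3)² + 5² − 5²) / (2·5·√3·5) = 75/86.6 = 0.866, so ∠CVS = 30°.

Therefore, the measure of angle ∠CVS = 30°.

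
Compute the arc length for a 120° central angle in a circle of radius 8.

Arc length = 2πr × θ/360
= 2π × 8 × 1/3
= 16*pi/3

16*pi/3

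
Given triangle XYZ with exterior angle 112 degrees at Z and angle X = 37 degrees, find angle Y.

angle Y = 112 - 37 = 75 degrees (exterior angle theorem).

75 degrees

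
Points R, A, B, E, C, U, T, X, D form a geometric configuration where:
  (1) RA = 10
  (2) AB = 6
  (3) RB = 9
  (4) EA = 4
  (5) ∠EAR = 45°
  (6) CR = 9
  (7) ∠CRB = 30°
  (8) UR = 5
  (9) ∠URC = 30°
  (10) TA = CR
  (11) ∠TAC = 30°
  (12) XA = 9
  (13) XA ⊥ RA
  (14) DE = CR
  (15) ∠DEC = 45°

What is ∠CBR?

Step 1: By the law of cosines on triangle BRC: BC² = 9² + 9² − 2·9·9·cos(30°) = 21.7, so BC ≈ 4.66.
Step 2: By the inverse law of cosines on triangle CBR: cos(∠CBR) = (4.66² + 9² − 9²) / (2·4.66·9) = 21.7/83.86 = 0.2588, so ∠CBR = 75°.

Therefore, the measure of angle ∠CBR = 75°.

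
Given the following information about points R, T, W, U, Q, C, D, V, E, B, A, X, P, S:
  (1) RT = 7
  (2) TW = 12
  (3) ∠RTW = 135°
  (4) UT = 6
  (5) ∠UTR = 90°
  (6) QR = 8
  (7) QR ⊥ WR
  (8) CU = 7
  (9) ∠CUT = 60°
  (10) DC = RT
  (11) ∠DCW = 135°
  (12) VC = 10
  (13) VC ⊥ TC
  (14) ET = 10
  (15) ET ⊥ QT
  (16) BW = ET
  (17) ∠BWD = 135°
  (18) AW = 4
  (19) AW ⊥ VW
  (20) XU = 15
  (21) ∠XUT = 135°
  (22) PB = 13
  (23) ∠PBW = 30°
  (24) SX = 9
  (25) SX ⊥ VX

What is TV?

Step 1: By the law of cosines on triangle CUT: CT² = 7² + 6² − 2·7·6·cos(60°) = 43, so CT = √43.
Step 2: By the law of cosines on triangle TCV: TV² = √43² + 10² − 2·√43·10·cos(90°) = 143, so TV = √143.

Therefore, the length of TV = √143.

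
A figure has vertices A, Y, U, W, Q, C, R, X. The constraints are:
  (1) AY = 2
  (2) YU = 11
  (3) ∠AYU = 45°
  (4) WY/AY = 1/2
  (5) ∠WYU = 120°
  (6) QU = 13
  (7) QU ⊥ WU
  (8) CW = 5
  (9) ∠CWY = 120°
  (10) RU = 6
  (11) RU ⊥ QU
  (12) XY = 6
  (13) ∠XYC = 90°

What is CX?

From the given relations: WY = 1/2·AY = 1/2·2 = 1.
Step 1: By the law of cosines on triangle CWY: CY² = 5² + 1² − 2·5·1·cos(120°) = 31, so CY = √31.
Step 2: By the law of cosines on triangle CYX: CX² = √31² + 6² − 2·√31·6·cos(90°) = 67, so CX = √67.

Therefore, the length of CX = √67.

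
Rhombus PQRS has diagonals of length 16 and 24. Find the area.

Area of a rhombus = (d1 * d2) / 2
Area = (16 * 24) / 2
Area = 384 / 2
Area = 192

192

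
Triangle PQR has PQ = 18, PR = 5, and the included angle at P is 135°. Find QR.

Law of cosines: QR^2 = 18^2 + 5^2 - 2(18)(5)cos(135°) = 90*sqrt(2) + 349, so QR = sqrt(90*sqrt(2) + 349).

sqrt(90*sqrt(2) + 349)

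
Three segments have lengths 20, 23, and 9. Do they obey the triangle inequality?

Check all three triangle inequalities:
20 + 23 = 43 > 9 ✓
20 + 9 = 29 > 23 ✓
23 + 9 = 32 > 20 ✓
All conditions hold, so these sides form a valid triangle.

Yes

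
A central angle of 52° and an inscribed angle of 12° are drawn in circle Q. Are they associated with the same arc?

By the inscribed angle theorem, the inscribed angle for a central angle of 52° should be 52° / 2 = 26°.
The given inscribed angle is 12°, which does not equal 26°.
Therefore, no, they do not correspond to the same arc.

No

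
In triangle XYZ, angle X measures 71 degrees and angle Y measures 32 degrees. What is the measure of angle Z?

By the triangle angle sum property, the three interior angles of any triangle add up to 180°.
We know angle X = 71° and angle Y = 32°, so their sum is 103°.
Therefore angle Z = 180° - 103° = 77°.

77 degrees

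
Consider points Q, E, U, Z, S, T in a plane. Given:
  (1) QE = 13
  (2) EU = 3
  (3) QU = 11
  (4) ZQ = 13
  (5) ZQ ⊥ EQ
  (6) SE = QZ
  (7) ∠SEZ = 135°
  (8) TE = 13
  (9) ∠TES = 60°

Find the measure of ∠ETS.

From the given relations: SE = QZ = 13.
Step 1: By the law of cosines on triangle TES: TS² = 13² + 13² − 2·13·13·cos(60°) = 169, so TS = 13.
Step 2: By the inverse law of cosines on triangle ETS: cos(∠ETS) = (13² + 13² − 13²) / (2·13·13) = 169/338 = 0.5, so ∠ETS = 60°.

Therefore, the measure of angle ∠ETS = 60°.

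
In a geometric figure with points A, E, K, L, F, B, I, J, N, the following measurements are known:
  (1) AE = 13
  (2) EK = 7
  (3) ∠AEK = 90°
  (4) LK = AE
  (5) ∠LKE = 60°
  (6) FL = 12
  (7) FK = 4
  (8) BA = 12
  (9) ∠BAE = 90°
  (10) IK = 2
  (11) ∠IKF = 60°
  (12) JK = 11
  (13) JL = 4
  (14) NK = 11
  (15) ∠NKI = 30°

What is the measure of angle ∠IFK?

Step 1: By the law of cosines on triangle FKI: FI² = 4² + 2² − 2·4·2·cos(60°) = 12, so FI = 2·√3.
Step 2: By the inverse law of cosines on triangle IFK: cos(∠IFK) = ((2·√3)² + 4² − 2²) / (2·2·√3·4) = 24/27.71 = 0.866, so ∠IFK = 30°.

Therefore, the measure of angle ∠IFK = 30°.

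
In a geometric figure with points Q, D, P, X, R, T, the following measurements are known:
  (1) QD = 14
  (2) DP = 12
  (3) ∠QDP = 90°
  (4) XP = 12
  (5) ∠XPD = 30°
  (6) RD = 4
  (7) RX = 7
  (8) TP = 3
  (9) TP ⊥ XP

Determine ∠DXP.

Step 1: By the law of cosines on triangle XPD: XD² = 12² + 12² − 2·12·12·cos(30°) = 38.58, so XD ≈ 6.21.
Step 2: By the inverse law of cosines on triangle DXP: cos(∠DXP) = (6.21² + 12² − 12²) / (2·6.21·12) = 38.58/149.08 = 0.2588, so ∠DXP = 75°.

Therefore, the measure of angle ∠DXP = 75°.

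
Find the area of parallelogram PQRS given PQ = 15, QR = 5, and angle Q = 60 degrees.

Area = a * b * sin(theta)
Area = 15 * 5 * sin(60 degrees)
Area = 75 * sqrt(3)/2
Area = 75*sqrt(3)/2

75*sqrt(3)/2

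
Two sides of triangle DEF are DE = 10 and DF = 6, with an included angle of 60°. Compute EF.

By the law of cosines: EF^2 = DE^2 + DF^2 - 2*DE*DF*cos(D)
EF^2 = 10^2 + 6^2 - 2*10*6*cos(60°)
EF^2 = 100 + 36 - 120*(1/2)
EF^2 = 76
EF = 2*sqrt(19)

2*sqrt(19)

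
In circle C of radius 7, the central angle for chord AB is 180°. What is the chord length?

Drop a perpendicular from the center to the chord, bisecting both the chord and the central angle.
Each half-chord = r sin(θ/2) = 7 sin(90°).
The full chord = 2 × 7 × sin(90°) = 14.

14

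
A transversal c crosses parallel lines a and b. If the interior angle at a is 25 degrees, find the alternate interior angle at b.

Alternate interior angles lie on opposite sides of the transversal, between the parallel lines.
By the alternate interior angle theorem, they are equal: 25 degrees.

25 degrees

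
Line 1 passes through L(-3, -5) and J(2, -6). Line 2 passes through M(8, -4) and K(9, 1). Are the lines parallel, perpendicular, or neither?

Slope of line 1: m1 = (-6 - -5)/(2 - -3) = -1/5 = -1/5
Slope of line 2: m2 = (1 - -4)/(9 - 8) = 5/1 = 5
m1 * m2 = -1, so perpendicular.

Perpendicular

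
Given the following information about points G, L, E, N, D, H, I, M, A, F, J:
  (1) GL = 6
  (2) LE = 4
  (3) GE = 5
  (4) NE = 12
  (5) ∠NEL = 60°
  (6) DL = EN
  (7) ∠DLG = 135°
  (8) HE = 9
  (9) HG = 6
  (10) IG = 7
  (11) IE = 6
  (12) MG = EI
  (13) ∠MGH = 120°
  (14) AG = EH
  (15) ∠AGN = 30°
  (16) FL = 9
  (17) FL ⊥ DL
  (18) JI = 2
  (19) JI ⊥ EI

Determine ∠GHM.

From the given relations: MG = EI = 6.
Step 1: By the law of cosines on triangle HGM: HM² = 6² + 6² − 2·6·6·cos(120°) = 108, so HM = 6·√3.
Step 2: By the inverse law of cosines on triangle GHM: cos(∠GHM) = (6² + (6·√3)² − 6²) / (2·6·6·√3) = 108/124.71 = 0.866, so ∠GHM = 30°.

Therefore, the measure of angle ∠GHM = 30°.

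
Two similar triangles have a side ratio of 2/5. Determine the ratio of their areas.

The ratio of areas of similar triangles equals the square of the side ratio.
Side ratio = 2:5
Area ratio = (2/5)^2 = 4/25 = 4:25

4:25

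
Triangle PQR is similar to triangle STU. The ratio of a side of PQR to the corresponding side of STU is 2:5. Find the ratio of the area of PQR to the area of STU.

Area ratio = (side ratio)^2 = (2/5)^2 = 4:25.

4:25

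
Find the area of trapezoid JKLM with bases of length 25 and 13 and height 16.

Area = (25 + 13) * 16 / 2 = 608 / 2 = 304

304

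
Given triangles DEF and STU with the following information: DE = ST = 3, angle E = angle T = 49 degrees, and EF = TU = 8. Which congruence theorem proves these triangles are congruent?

The given information matches SAS: Two pairs of corresponding sides and the included angle are equal (Side-Angle-Side).

SAS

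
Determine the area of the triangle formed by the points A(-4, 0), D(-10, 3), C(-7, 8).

The Shoelace formula computes the area from vertex coordinates by summing cross products.
For vertices (-4,0), (-10,3), (-7,8):
Signed sum = -4*3 - -10*0 + -10*8 - -7*3 + -7*0 - -4*8
= -12 + -59 + 32 = -39
Area = (1/2)|-39| = 39/2.

39/2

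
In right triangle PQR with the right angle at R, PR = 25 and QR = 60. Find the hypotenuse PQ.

PQ = sqrt(25^2 + 60^2) = sqrt(4225) = 65

65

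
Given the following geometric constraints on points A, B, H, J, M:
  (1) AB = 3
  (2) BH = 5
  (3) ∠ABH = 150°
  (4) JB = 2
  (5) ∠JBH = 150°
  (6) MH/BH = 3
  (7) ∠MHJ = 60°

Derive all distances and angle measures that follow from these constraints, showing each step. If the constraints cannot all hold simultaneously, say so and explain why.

The constraints are consistent.

From the given relations:
  MH = 3·BH = 3·5 = 15

Step 1: From AB = 3, BH = 5, and ∠ABH = 150°, by the law of cosines:
  AH² = AB² + BH² - 2·AB·BH·cos(150°) = 9 + 25 + 25.98 = 59.98
  AH ≈ 7.74

Step 2: From HB = 5, BJ = 2, and ∠HBJ = 150°, by the law of cosines:
  HJ² = HB² + BJ² - 2·HB·BJ·cos(150°) = 25 + 4 + 17.32 = 46.32
  HJ ≈ 6.81

Step 3: From JH = 6.81, HM = 15, and ∠JHM = 60°, by the law of cosines:
  JM² = JH² + HM² - 2·JH·HM·cos(60°) = 46.32 + 225 - 102.1 = 169.2
  JM ≈ 13.01

Step 4: From AB = 3, AH = 7.74, BH = 5, by the inverse law of cosines:
  cos(∠BAH) = (AB² + AH² - BH²) / (2·AB·AH)
  ∠BAH = 18.83°

Step 5: From HA = 7.74, HB = 5, AB = 3, by the inverse law of cosines:
  cos(∠AHB) = (HA² + HB² - AB²) / (2·HA·HB)
  ∠AHB = 11.17°

Step 6: From HB = 5, HJ = 6.81, BJ = 2, by the inverse law of cosines:
  cos(∠BHJ) = (HB² + HJ² - BJ²) / (2·HB·HJ)
  ∠BHJ = 8.45°

Step 7: From JB = 2, JH = 6.81, BH = 5, by the inverse law of cosines:
  cos(∠BJH) = (JB² + JH² - BH²) / (2·JB·JH)
  ∠BJH = 21.55°

Step 8: From JH = 6.81, JM = 13.01, HM = 15, by the inverse law of cosines:
  cos(∠HJM) = (JH² + JM² - HM²) / (2·JH·JM)
  ∠HJM = 93.06°

Step 9: From MH = 15, MJ = 13.01, HJ = 6.81, by the inverse law of cosines:
  cos(∠HMJ) = (MH² + MJ² - HJ²) / (2·MH·MJ)
  ∠HMJ = 26.94°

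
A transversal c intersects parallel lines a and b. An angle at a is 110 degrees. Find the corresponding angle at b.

Corresponding angles are equal: 110 degrees.

110 degrees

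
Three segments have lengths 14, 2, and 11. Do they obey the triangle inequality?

No.
The triangle inequality is violated: 2 + 11 = 13 ≤ 14.
These lengths cannot form a triangle.

No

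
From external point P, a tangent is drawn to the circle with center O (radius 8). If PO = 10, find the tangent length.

Let T be the point of tangency. Then OT ⊥ PT (radius ⊥ tangent).
In right triangle OTP: OP² = OT² + PT²
10² = 8² + PT²
PT² = 36, PT = 6

6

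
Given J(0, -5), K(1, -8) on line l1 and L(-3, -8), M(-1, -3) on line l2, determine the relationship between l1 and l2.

Slope of line 1: m1 = (-8 - -5)/(1 - 0) = -3/1 = -3
Slope of line 2: m2 = (-3 - -8)/(-1 - -3) = 5/2 = 5/2
For parallel lines we need equal slopes: -3 != 5/2.
For perpendicular lines we need m1*m2 = -1: (-3)(5/2) = -15/2 != -1.
Since neither condition holds, the lines are neither parallel nor perpendicular.

Neither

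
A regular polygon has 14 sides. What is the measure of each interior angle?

Each interior angle of a regular n-gon is (n - 2) * 180 / n.
For n = 14: (14 - 2) * 180 / 14 = 2160/14 = 1080/7 degrees.

1080/7 degrees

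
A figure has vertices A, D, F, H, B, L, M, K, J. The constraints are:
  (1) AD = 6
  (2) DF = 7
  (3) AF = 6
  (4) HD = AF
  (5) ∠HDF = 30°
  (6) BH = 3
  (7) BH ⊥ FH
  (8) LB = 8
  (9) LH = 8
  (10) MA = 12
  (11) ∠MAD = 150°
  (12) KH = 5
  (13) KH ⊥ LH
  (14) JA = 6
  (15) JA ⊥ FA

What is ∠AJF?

Step 1: By the law of cosines on triangle JAF: JF² = 6² + 6² − 2·6·6·cos(90°) = 72, so JF = 6·√2.
Step 2: By the inverse law of cosines on triangle AJF: cos(∠AJF) = (6² + (6·√2)² − 6²) / (2·6·6·√2) = 72/101.82 = 0.7071, so ∠AJF = 45°.

Therefore, the measure of angle ∠AJF = 45°.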